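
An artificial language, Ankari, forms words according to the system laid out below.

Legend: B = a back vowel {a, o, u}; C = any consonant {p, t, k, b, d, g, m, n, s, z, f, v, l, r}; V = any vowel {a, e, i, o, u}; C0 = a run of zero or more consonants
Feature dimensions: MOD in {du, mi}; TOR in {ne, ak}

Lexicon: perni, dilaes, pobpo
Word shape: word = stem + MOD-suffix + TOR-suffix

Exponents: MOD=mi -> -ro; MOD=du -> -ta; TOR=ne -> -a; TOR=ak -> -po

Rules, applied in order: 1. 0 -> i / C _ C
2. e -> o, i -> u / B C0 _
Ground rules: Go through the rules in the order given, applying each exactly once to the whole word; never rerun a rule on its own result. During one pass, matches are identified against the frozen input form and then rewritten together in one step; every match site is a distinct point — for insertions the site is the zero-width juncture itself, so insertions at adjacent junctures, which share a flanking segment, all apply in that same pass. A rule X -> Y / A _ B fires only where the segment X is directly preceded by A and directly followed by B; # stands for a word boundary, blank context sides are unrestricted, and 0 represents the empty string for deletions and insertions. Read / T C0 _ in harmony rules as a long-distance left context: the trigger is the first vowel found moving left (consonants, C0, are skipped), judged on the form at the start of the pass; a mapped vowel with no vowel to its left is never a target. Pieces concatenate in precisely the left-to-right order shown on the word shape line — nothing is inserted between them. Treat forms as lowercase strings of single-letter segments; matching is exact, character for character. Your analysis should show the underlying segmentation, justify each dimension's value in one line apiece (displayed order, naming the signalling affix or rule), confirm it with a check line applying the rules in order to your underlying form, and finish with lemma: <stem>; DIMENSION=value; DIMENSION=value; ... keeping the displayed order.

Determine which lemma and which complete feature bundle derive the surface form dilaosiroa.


underlying: dilaes-ro-a
MOD=mi - signalled by the affix -ro
TOR=ne - signalled by the affix -a
check: dilaesroa -> dilaesiroa -> dilaosiroa
lemma: dilaes; MOD=mi; TOR=ne


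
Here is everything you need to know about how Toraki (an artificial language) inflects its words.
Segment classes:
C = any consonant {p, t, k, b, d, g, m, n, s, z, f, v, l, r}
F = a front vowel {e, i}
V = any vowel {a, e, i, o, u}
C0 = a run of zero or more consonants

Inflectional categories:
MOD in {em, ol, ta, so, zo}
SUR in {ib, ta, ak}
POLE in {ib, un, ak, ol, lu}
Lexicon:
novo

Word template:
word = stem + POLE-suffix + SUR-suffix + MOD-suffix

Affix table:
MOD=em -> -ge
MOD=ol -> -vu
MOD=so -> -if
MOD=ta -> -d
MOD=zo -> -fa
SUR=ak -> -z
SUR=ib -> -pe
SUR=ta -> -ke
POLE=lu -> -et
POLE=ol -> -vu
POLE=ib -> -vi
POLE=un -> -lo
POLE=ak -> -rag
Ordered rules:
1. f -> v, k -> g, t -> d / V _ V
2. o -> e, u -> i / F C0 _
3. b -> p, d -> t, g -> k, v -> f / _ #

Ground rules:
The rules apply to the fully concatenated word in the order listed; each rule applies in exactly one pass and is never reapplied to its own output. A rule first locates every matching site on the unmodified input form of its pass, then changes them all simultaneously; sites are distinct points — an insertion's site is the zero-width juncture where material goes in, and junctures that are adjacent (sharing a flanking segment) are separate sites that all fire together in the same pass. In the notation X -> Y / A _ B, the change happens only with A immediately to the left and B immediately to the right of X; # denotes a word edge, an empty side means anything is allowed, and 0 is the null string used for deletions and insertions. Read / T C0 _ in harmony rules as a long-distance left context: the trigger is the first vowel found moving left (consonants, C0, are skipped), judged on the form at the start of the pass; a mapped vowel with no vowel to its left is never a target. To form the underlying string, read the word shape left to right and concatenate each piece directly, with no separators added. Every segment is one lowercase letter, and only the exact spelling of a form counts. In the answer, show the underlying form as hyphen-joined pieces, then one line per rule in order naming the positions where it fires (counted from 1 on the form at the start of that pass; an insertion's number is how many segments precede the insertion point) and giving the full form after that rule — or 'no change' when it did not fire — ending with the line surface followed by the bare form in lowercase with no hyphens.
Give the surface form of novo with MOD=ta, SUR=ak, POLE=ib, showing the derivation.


underlying: novo-vi-z-d
1. f -> v, k -> g, t -> d / V _ V: no change
2. o -> e, u -> i / F C0 _: no change
3. b -> p, d -> t, g -> k, v -> f / _ #: fires at position(s) 8: novovizt
surface: novovizt


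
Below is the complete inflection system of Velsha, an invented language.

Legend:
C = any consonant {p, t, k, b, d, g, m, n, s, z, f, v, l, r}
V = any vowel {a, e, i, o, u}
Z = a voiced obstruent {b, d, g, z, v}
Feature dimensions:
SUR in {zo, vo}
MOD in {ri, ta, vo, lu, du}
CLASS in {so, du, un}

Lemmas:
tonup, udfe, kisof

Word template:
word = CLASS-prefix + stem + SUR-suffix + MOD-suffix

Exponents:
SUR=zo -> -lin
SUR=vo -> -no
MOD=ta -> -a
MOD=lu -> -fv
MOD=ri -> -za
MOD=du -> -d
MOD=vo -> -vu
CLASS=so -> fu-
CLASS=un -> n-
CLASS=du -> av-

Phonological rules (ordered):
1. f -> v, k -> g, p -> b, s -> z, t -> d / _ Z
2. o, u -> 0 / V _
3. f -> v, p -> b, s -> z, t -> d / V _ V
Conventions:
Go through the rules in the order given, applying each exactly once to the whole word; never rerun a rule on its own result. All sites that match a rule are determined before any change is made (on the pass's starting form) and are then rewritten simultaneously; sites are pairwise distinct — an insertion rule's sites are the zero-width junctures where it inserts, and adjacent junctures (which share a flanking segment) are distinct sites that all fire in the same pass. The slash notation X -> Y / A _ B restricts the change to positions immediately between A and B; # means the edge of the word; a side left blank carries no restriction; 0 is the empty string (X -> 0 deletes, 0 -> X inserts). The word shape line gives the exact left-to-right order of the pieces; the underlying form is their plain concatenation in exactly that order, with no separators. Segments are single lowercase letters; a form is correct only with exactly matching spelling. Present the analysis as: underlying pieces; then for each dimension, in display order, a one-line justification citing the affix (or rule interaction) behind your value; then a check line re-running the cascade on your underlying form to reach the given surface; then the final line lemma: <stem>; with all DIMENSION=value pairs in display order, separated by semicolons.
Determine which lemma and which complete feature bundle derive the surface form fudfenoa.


underlying: fu-udfe-no-a
SUR=vo - signalled by the affix -no
MOD=ta - signalled by the affix -a
CLASS=so - signalled by the affix fu-
check: fuudfenoa -> fuudfenoa -> fudfenoa -> fudfenoa
lemma: udfe; SUR=vo; MOD=ta; CLASS=so


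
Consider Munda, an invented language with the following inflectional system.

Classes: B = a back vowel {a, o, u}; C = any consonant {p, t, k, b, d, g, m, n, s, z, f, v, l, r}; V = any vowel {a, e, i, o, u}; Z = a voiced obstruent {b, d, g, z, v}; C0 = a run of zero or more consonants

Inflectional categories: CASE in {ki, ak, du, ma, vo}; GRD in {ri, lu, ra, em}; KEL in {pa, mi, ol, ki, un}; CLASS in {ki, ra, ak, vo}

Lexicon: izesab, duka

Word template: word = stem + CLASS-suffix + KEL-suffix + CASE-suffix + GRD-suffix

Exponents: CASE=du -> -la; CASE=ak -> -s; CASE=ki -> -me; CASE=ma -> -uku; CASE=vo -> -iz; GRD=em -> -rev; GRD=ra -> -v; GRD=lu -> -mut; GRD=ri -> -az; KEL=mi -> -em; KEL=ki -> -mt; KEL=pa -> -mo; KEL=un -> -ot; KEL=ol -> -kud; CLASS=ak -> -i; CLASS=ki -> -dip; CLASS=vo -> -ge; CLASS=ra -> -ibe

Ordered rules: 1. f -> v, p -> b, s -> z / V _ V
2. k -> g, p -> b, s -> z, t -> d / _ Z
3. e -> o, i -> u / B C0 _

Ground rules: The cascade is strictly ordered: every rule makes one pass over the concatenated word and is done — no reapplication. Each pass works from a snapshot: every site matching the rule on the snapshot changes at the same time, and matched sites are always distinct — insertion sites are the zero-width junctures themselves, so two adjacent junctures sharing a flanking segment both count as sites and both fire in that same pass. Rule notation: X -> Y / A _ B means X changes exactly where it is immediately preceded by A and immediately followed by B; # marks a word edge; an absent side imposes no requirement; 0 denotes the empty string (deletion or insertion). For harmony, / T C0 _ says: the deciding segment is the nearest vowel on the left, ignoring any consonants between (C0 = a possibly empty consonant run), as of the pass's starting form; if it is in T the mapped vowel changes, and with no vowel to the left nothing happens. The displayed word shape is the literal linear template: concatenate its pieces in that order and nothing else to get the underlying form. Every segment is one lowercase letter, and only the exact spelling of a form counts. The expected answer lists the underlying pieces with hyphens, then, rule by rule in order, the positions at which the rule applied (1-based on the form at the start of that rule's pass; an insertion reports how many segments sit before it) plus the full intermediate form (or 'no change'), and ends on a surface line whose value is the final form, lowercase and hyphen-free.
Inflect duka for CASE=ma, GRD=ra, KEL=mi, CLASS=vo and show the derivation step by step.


underlying: duka-ge-em-uku-v
1. f -> v, p -> b, s -> z / V _ V: no change
2. k -> g, p -> b, s -> z, t -> d / _ Z: no change
3. e -> o, i -> u / B C0 _: fires at position(s) 6: dukagoemukuv
surface: dukagoemukuv


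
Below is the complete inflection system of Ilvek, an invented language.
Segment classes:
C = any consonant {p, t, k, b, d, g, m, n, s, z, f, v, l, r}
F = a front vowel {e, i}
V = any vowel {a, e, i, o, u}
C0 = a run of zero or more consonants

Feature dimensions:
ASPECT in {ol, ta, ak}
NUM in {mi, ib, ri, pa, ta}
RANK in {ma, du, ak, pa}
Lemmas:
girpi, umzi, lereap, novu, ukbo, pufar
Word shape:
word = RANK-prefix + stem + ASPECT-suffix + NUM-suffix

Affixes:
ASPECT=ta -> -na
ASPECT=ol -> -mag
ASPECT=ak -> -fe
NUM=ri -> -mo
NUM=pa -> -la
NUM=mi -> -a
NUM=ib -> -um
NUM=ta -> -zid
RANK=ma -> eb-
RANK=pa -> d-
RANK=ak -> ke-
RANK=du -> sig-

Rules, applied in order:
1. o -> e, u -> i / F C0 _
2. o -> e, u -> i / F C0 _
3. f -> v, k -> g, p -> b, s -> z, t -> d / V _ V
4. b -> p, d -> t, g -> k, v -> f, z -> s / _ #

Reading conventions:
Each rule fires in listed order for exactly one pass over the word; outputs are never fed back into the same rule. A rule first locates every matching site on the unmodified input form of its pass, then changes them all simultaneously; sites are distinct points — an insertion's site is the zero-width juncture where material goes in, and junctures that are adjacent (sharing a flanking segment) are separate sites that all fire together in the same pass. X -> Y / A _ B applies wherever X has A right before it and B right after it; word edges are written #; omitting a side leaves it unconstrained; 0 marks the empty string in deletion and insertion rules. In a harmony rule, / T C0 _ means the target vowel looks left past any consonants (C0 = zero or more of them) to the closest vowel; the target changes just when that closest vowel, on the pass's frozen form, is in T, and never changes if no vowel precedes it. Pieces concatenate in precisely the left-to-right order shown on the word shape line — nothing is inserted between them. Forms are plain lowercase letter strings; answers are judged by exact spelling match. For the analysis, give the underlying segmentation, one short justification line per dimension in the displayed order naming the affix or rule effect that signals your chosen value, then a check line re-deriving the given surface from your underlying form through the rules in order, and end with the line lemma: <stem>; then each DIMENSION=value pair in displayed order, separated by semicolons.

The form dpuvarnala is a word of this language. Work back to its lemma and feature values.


underlying: d-pufar-na-la
ASPECT=ta - signalled by the affix -na
NUM=pa - signalled by the affix -la
RANK=pa - signalled by the affix d-
check: dpufarnala -> dpufarnala -> dpufarnala -> dpuvarnala -> dpuvarnala
lemma: pufar; ASPECT=ta; NUM=pa; RANK=pa


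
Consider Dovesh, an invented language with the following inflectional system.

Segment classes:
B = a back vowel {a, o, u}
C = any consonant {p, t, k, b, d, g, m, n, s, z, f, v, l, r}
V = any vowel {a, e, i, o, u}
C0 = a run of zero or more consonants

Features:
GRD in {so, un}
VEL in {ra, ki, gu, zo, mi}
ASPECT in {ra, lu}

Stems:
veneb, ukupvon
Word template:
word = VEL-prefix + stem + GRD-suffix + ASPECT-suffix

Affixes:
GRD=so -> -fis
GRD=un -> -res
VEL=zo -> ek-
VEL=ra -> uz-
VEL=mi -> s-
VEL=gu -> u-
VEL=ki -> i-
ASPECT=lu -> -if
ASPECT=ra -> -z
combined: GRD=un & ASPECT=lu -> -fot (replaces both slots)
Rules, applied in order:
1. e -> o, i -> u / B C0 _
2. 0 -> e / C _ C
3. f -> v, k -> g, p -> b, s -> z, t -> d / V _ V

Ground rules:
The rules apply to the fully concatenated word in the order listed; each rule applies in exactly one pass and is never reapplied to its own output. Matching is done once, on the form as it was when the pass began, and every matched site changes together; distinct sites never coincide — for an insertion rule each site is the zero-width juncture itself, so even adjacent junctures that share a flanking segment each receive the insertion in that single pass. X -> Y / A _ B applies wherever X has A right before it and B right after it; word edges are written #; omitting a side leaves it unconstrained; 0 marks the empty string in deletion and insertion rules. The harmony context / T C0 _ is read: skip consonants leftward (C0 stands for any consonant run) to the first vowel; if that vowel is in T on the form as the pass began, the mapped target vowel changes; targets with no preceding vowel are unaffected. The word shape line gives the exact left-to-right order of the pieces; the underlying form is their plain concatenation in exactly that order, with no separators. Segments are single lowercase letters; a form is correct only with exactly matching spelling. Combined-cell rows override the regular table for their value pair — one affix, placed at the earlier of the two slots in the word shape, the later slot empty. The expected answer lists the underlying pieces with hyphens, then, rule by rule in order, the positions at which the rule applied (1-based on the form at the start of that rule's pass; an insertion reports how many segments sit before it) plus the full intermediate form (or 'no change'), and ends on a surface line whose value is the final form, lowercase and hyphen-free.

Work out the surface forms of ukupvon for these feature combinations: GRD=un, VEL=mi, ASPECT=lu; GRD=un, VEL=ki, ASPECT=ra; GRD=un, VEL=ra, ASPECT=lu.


cell GRD=un, VEL=mi, ASPECT=lu:
underlying: s-ukupvon-fot
1. e -> o, i -> u / B C0 _: no change
2. 0 -> e / C _ C: inserts after position(s) 5, 8: sukupevonefot
3. f -> v, k -> g, p -> b, s -> z, t -> d / V _ V: fires at position(s) 3, 5, 11: sugubevonevot
surface: sugubevonevot

cell GRD=un, VEL=ki, ASPECT=ra:
underlying: i-ukupvon-res-z
1. e -> o, i -> u / B C0 _: fires at position(s) 10: iukupvonrosz
2. 0 -> e / C _ C: inserts after position(s) 5, 8, 11: iukupevonerosez
3. f -> v, k -> g, p -> b, s -> z, t -> d / V _ V: fires at position(s) 3, 5, 13: iugubevonerozez
surface: iugubevonerozez

cell GRD=un, VEL=ra, ASPECT=lu:
underlying: uz-ukupvon-fot
1. e -> o, i -> u / B C0 _: no change
2. 0 -> e / C _ C: inserts after position(s) 6, 9: uzukupevonefot
3. f -> v, k -> g, p -> b, s -> z, t -> d / V _ V: fires at position(s) 4, 6, 12: uzugubevonevot
surface: uzugubevonevot


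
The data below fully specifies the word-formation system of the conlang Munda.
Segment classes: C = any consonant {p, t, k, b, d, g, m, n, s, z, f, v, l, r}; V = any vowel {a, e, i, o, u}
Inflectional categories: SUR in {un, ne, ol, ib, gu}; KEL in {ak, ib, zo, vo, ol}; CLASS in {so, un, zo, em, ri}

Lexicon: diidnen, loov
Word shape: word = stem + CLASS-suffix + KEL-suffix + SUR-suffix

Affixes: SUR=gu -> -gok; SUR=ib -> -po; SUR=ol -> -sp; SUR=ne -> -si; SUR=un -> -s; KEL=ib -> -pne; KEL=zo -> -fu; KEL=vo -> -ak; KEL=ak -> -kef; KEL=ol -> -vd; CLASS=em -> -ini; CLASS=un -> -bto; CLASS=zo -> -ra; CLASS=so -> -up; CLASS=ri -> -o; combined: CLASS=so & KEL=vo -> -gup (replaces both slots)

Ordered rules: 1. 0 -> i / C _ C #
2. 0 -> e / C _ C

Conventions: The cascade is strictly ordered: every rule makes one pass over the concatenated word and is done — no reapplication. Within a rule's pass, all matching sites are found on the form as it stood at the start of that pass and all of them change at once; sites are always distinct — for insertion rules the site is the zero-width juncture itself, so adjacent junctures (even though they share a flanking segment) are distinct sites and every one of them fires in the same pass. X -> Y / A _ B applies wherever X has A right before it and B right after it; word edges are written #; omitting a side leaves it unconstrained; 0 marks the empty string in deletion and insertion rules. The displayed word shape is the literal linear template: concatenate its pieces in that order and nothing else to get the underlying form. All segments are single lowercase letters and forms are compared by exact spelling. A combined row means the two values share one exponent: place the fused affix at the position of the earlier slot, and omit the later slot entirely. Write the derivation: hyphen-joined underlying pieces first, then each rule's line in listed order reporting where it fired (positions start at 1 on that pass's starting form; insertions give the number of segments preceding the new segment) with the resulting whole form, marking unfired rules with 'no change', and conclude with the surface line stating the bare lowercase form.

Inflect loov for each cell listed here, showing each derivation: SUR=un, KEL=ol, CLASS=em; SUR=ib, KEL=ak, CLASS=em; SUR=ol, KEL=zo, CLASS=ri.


cell SUR=un, KEL=ol, CLASS=em:
underlying: loov-ini-vd-s
1. 0 -> i / C _ C #: inserts after position(s) 9: loovinivdis
2. 0 -> e / C _ C: inserts after position(s) 8: loovinivedis
surface: loovinivedis

cell SUR=ib, KEL=ak, CLASS=em:
underlying: loov-ini-kef-po
1. 0 -> i / C _ C #: no change
2. 0 -> e / C _ C: inserts after position(s) 10: loovinikefepo
surface: loovinikefepo

cell SUR=ol, KEL=zo, CLASS=ri:
underlying: loov-o-fu-sp
1. 0 -> i / C _ C #: inserts after position(s) 8: loovofusip
2. 0 -> e / C _ C: no change
surface: loovofusip


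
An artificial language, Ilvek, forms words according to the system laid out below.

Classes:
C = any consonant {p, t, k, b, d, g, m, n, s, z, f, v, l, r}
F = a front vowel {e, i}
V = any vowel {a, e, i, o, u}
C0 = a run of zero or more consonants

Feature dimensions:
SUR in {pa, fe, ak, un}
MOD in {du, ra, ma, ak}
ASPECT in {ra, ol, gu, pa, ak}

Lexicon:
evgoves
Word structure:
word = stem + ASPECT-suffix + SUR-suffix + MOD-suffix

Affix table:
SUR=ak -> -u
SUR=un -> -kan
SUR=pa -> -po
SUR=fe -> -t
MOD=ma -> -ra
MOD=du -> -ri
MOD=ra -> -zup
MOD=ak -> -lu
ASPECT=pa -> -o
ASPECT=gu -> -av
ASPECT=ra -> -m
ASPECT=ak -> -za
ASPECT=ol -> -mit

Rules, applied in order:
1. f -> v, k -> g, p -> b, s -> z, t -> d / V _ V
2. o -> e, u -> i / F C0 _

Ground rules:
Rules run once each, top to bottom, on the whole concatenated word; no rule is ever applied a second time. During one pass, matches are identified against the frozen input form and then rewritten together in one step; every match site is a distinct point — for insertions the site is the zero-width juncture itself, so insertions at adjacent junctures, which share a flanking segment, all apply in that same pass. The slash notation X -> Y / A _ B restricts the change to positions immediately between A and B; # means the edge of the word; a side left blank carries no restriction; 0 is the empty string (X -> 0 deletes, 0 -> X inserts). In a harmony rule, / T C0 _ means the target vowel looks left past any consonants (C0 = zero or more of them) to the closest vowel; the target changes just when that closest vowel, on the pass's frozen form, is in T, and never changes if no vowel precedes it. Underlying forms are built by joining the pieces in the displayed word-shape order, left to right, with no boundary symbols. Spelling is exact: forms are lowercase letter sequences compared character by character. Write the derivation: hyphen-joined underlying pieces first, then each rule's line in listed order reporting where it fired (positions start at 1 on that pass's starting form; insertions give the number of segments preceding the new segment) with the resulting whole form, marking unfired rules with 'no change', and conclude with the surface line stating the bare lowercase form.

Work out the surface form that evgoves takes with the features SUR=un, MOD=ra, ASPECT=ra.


underlying: evgoves-m-kan-zup
1. f -> v, k -> g, p -> b, s -> z, t -> d / V _ V: no change
2. o -> e, u -> i / F C0 _: fires at position(s) 4: evgevesmkanzup
surface: evgevesmkanzup


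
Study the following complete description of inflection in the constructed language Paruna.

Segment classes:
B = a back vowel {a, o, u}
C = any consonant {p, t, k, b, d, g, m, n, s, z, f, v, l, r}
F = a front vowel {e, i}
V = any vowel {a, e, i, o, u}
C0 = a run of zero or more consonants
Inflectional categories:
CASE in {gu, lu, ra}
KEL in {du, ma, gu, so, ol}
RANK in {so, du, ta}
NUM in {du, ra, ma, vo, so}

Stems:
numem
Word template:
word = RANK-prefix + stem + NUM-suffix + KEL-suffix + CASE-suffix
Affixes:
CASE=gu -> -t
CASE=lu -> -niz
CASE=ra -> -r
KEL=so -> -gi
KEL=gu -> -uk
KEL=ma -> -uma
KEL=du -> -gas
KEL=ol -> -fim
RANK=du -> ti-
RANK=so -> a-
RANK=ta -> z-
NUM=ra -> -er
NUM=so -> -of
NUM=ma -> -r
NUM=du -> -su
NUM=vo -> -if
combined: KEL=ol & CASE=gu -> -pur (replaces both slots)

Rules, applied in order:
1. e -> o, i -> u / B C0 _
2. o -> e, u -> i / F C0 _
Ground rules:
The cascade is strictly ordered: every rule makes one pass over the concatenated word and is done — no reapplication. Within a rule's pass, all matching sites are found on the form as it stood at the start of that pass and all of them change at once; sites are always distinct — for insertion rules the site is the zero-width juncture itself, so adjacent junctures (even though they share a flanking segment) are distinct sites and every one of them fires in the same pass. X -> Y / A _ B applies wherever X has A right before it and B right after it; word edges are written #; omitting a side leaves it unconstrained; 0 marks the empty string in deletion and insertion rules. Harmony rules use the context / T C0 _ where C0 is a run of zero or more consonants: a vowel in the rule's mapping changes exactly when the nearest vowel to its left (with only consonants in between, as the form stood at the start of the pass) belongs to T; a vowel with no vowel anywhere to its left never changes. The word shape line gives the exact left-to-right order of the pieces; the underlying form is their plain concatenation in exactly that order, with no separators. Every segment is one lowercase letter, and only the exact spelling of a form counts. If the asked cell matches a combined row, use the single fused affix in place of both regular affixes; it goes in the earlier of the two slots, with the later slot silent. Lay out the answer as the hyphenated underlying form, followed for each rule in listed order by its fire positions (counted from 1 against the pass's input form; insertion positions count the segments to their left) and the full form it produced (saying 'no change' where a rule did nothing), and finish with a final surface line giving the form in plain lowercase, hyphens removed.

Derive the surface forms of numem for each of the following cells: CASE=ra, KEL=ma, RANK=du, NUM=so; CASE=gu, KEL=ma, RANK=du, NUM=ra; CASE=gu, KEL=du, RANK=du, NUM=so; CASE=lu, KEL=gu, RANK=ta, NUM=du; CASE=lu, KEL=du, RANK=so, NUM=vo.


cell CASE=ra, KEL=ma, RANK=du, NUM=so:
underlying: ti-numem-of-uma-r
1. e -> o, i -> u / B C0 _: fires at position(s) 6: tinumomofumar
2. o -> e, u -> i / F C0 _: fires at position(s) 4: tinimomofumar
surface: tinimomofumar

cell CASE=gu, KEL=ma, RANK=du, NUM=ra:
underlying: ti-numem-er-uma-t
1. e -> o, i -> u / B C0 _: fires at position(s) 6: tinumomerumat
2. o -> e, u -> i / F C0 _: fires at position(s) 4, 10: tinimomerimat
surface: tinimomerimat

cell CASE=gu, KEL=du, RANK=du, NUM=so:
underlying: ti-numem-of-gas-t
1. e -> o, i -> u / B C0 _: fires at position(s) 6: tinumomofgast
2. o -> e, u -> i / F C0 _: fires at position(s) 4: tinimomofgast
surface: tinimomofgast

cell CASE=lu, KEL=gu, RANK=ta, NUM=du:
underlying: z-numem-su-uk-niz
1. e -> o, i -> u / B C0 _: fires at position(s) 5, 12: znumomsuuknuz
2. o -> e, u -> i / F C0 _: no change
surface: znumomsuuknuz

cell CASE=lu, KEL=du, RANK=so, NUM=vo:
underlying: a-numem-if-gas-niz
1. e -> o, i -> u / B C0 _: fires at position(s) 5, 13: anumomifgasnuz
2. o -> e, u -> i / F C0 _: no change
surface: anumomifgasnuz


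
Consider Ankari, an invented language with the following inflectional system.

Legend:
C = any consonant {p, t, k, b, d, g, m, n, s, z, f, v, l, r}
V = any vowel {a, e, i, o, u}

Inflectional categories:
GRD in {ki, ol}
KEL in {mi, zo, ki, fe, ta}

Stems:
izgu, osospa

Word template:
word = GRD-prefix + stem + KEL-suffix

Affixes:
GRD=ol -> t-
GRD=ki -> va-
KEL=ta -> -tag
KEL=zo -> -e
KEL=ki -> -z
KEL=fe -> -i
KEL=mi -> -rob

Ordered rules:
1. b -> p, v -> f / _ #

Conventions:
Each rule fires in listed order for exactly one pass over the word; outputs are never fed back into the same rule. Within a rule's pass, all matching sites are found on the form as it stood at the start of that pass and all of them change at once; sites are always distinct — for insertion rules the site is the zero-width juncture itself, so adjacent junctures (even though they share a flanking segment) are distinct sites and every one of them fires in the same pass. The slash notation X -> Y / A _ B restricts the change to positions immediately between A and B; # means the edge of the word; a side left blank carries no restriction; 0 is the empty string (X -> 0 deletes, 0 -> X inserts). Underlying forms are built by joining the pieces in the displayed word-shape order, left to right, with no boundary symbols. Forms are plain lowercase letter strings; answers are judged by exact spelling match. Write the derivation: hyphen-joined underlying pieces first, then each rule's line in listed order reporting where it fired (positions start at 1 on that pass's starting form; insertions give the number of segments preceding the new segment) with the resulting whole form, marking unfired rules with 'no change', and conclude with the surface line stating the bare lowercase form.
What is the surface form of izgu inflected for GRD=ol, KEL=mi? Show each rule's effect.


underlying: t-izgu-rob
1. b -> p, v -> f / _ #: fires at position(s) 8: tizgurop
surface: tizgurop


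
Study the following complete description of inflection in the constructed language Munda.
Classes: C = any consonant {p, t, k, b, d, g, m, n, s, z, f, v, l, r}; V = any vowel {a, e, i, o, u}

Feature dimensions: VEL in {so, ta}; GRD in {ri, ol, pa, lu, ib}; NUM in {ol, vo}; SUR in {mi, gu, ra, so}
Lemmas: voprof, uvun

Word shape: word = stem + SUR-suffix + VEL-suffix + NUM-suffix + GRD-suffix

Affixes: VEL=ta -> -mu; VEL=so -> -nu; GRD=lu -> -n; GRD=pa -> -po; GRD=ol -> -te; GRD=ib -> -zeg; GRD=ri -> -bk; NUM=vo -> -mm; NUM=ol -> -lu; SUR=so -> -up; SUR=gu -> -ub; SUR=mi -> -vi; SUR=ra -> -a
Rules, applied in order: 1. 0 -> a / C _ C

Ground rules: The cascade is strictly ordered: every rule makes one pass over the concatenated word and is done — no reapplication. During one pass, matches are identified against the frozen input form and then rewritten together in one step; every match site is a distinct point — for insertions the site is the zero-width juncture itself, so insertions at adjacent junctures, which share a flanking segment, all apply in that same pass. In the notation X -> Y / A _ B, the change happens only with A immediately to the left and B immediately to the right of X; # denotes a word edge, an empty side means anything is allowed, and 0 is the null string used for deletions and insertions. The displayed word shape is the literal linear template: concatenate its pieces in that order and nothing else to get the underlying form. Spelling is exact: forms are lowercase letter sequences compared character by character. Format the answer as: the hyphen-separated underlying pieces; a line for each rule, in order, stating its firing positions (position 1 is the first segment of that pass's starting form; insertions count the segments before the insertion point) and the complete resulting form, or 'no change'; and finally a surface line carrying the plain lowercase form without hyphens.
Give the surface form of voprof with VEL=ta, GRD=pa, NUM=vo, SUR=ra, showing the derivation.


underlying: voprof-a-mu-mm-po
1. 0 -> a / C _ C: inserts after position(s) 3, 10, 11: voparofamumamapo
surface: voparofamumamapo


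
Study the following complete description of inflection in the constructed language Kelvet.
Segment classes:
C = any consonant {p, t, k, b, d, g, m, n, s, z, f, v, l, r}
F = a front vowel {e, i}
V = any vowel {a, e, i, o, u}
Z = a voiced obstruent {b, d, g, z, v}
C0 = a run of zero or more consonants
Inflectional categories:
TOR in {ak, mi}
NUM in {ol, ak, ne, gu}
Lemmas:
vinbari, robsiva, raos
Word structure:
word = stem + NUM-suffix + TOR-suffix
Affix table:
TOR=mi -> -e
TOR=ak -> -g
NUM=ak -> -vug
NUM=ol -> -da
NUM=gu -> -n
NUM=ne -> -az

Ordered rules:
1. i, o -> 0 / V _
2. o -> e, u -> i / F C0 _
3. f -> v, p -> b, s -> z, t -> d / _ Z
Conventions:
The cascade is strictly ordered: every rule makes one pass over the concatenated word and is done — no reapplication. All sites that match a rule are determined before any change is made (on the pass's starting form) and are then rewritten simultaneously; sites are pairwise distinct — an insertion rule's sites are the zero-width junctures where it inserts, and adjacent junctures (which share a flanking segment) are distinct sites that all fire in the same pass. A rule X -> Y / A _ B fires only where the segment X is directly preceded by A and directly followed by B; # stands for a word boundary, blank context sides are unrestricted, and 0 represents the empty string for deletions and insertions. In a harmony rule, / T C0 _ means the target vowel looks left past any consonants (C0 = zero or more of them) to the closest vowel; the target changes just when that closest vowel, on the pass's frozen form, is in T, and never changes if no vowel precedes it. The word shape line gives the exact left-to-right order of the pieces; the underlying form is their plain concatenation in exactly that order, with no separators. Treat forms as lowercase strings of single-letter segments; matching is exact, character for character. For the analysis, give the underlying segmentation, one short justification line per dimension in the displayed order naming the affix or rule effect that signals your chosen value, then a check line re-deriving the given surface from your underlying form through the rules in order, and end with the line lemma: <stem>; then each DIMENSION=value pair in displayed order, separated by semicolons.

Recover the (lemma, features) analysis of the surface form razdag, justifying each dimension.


underlying: raos-da-g
TOR=ak - signalled by the affix -g
NUM=ol - signalled by the affix -da
check: raosdag -> rasdag -> rasdag -> razdag
lemma: raos; TOR=ak; NUM=ol


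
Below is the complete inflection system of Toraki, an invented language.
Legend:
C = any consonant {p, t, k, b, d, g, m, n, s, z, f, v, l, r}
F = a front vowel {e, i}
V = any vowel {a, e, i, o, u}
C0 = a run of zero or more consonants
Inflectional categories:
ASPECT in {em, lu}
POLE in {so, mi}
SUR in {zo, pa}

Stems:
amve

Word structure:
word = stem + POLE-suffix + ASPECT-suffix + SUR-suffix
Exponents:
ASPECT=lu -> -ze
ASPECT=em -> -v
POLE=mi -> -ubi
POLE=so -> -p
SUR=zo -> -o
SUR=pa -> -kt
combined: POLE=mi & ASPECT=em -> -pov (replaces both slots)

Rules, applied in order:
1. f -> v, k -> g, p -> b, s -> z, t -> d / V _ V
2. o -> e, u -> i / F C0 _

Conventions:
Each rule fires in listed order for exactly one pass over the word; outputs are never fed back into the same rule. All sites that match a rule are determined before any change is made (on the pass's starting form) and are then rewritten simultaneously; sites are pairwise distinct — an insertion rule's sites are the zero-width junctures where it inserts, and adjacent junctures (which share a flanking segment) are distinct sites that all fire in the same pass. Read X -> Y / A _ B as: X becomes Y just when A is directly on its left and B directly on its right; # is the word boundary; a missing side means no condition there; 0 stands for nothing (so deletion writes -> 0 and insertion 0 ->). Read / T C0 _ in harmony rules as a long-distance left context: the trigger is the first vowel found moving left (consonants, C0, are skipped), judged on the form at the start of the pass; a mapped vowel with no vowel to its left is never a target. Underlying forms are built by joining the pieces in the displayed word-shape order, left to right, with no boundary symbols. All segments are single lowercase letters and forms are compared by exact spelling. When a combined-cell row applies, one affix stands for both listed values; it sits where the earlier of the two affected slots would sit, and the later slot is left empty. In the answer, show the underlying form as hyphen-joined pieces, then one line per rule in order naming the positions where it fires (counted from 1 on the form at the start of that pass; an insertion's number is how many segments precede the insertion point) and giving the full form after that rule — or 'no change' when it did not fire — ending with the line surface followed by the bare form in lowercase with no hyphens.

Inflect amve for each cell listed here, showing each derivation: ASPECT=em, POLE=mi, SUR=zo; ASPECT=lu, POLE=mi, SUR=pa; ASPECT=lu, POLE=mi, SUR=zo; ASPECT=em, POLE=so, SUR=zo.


cell ASPECT=em, POLE=mi, SUR=zo:
underlying: amve-pov-o
1. f -> v, k -> g, p -> b, s -> z, t -> d / V _ V: fires at position(s) 5: amvebovo
2. o -> e, u -> i / F C0 _: fires at position(s) 6: amvebevo
surface: amvebevo

cell ASPECT=lu, POLE=mi, SUR=pa:
underlying: amve-ubi-ze-kt
1. f -> v, k -> g, p -> b, s -> z, t -> d / V _ V: no change
2. o -> e, u -> i / F C0 _: fires at position(s) 5: amveibizekt
surface: amveibizekt

cell ASPECT=lu, POLE=mi, SUR=zo:
underlying: amve-ubi-ze-o
1. f -> v, k -> g, p -> b, s -> z, t -> d / V _ V: no change
2. o -> e, u -> i / F C0 _: fires at position(s) 5, 10: amveibizee
surface: amveibizee

cell ASPECT=em, POLE=so, SUR=zo:
underlying: amve-p-v-o
1. f -> v, k -> g, p -> b, s -> z, t -> d / V _ V: no change
2. o -> e, u -> i / F C0 _: fires at position(s) 7: amvepve
surface: amvepve


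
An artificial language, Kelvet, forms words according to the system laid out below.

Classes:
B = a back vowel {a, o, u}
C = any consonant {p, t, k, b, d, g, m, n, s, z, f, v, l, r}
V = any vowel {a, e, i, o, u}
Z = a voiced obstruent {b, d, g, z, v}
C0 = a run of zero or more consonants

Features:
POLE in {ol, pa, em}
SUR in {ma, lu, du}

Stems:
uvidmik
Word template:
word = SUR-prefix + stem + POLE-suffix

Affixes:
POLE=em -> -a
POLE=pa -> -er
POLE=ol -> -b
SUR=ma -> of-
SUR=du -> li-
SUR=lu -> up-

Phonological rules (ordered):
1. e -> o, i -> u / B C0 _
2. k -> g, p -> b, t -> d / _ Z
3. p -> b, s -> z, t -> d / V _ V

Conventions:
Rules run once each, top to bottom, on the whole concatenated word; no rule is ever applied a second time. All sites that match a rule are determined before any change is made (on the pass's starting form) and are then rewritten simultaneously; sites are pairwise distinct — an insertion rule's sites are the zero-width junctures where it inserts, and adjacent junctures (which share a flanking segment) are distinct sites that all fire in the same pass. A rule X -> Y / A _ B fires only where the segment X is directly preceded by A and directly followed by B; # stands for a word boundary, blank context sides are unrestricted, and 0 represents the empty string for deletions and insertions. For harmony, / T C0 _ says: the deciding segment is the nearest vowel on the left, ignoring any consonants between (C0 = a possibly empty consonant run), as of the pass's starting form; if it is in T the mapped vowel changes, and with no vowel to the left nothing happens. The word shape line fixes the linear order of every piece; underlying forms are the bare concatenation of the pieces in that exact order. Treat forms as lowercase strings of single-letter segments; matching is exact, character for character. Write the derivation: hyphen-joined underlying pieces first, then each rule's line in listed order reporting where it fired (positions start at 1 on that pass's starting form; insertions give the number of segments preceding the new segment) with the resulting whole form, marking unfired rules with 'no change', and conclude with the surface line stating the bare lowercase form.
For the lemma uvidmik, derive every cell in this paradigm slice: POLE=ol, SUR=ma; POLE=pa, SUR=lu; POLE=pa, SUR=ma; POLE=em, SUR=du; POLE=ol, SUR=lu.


cell POLE=ol, SUR=ma:
underlying: of-uvidmik-b
1. e -> o, i -> u / B C0 _: fires at position(s) 5: ofuvudmikb
2. k -> g, p -> b, t -> d / _ Z: fires at position(s) 9: ofuvudmigb
3. p -> b, s -> z, t -> d / V _ V: no change
surface: ofuvudmigb

cell POLE=pa, SUR=lu:
underlying: up-uvidmik-er
1. e -> o, i -> u / B C0 _: fires at position(s) 5: upuvudmiker
2. k -> g, p -> b, t -> d / _ Z: no change
3. p -> b, s -> z, t -> d / V _ V: fires at position(s) 2: ubuvudmiker
surface: ubuvudmiker

cell POLE=pa, SUR=ma:
underlying: of-uvidmik-er
1. e -> o, i -> u / B C0 _: fires at position(s) 5: ofuvudmiker
2. k -> g, p -> b, t -> d / _ Z: no change
3. p -> b, s -> z, t -> d / V _ V: no change
surface: ofuvudmiker

cell POLE=em, SUR=du:
underlying: li-uvidmik-a
1. e -> o, i -> u / B C0 _: fires at position(s) 5: liuvudmika
2. k -> g, p -> b, t -> d / _ Z: no change
3. p -> b, s -> z, t -> d / V _ V: no change
surface: liuvudmika

cell POLE=ol, SUR=lu:
underlying: up-uvidmik-b
1. e -> o, i -> u / B C0 _: fires at position(s) 5: upuvudmikb
2. k -> g, p -> b, t -> d / _ Z: fires at position(s) 9: upuvudmigb
3. p -> b, s -> z, t -> d / V _ V: fires at position(s) 2: ubuvudmigb
surface: ubuvudmigb


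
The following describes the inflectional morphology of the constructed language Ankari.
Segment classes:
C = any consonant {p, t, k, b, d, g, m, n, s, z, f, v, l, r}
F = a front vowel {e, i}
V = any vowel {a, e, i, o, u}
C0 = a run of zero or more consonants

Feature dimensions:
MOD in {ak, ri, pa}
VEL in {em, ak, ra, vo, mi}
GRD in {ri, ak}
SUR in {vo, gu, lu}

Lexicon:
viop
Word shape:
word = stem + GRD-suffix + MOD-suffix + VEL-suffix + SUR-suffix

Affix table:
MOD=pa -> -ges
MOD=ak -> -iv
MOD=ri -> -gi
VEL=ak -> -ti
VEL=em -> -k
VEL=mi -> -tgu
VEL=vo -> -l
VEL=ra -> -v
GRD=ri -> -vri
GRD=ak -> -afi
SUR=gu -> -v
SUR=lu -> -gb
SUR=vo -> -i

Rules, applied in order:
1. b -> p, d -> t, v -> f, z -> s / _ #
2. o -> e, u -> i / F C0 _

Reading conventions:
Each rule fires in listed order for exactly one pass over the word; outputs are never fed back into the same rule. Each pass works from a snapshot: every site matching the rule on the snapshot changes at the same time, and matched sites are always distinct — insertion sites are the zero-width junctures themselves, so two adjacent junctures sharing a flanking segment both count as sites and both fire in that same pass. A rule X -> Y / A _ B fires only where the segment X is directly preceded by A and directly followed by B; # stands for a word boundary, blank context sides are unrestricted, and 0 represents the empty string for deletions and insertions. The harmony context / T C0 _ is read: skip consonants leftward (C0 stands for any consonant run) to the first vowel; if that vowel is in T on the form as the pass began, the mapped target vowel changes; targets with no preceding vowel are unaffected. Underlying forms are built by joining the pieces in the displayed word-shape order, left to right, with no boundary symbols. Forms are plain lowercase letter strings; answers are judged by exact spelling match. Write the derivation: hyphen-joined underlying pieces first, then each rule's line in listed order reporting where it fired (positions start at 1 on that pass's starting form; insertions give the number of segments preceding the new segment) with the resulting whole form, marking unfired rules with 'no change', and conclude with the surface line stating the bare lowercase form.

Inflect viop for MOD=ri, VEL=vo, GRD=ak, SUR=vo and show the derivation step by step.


underlying: viop-afi-gi-l-i
1. b -> p, d -> t, v -> f, z -> s / _ #: no change
2. o -> e, u -> i / F C0 _: fires at position(s) 3: viepafigili
surface: viepafigili
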